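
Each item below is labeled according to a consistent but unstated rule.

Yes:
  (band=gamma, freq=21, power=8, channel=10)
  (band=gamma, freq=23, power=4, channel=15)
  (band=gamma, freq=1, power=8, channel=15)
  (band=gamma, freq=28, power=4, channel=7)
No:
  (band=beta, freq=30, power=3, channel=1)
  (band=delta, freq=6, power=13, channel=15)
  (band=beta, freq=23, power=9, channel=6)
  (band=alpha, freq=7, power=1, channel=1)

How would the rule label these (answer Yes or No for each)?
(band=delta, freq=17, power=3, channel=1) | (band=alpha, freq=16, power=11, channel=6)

No, No

Rule: band is gamma. This holds for each 'Yes' example and fails for each 'No' one.
No: (band=delta, freq=17, power=3, channel=1), since band is delta.
No: (band=alpha, freq=16, power=11, channel=6), since band is alpha.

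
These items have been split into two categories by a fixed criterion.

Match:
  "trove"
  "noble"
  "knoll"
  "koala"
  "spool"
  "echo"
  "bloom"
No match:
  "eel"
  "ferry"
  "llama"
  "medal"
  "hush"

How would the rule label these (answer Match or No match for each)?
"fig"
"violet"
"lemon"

No match, Match, Match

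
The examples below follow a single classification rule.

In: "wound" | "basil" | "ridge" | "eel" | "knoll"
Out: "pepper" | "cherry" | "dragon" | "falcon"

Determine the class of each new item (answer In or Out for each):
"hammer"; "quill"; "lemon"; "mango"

One predicate separates the groups cleanly: odd length.
Out: "hammer", since length 6.
In: "quill", since length 5.
In: "lemon", since length 5.
In: "mango", since length 5.

Out, In, In, In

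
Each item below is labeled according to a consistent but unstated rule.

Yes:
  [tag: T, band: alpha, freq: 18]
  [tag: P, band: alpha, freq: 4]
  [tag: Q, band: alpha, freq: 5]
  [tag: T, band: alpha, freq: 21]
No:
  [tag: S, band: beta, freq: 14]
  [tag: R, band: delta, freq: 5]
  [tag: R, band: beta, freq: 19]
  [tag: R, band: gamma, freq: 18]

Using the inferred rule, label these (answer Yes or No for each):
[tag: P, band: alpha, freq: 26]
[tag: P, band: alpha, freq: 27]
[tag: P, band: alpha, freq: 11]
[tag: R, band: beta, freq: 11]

Yes, Yes, Yes, No

Every 'Yes' example satisfies: band is alpha. None of the 'No' examples do.
[tag: P, band: alpha, freq: 26] — band is alpha, hence Yes.
[tag: P, band: alpha, freq: 27] — band is alpha, hence Yes.
[tag: P, band: alpha, freq: 11] — band is alpha, hence Yes.
[tag: R, band: beta, freq: 11] — band is beta, hence No.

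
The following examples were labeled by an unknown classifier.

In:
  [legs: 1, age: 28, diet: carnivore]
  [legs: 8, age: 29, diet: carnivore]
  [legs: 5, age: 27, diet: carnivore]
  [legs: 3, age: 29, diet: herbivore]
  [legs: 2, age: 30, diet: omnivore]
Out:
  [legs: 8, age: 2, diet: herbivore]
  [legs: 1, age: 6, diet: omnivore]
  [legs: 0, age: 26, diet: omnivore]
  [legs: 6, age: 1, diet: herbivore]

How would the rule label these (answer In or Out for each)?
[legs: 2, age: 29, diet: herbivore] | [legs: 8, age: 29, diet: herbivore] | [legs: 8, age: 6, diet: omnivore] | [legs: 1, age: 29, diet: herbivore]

'In' ⟺ age ≥ 27.
[legs: 2, age: 29, diet: herbivore]: age = 29 — fits, so In. [legs: 8, age: 29, diet: herbivore]: age = 29 — fits, so In. [legs: 8, age: 6, diet: omnivore]: age = 6 — fails the rule, so Out. [legs: 1, age: 29, diet: herbivore]: age = 29 — fits, so In.

In, In, Out, In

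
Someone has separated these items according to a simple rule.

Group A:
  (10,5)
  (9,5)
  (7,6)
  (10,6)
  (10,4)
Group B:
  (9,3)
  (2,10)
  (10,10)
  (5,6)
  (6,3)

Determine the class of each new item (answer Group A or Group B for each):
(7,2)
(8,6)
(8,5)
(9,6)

The simplest hypothesis consistent with all the labels is: first > second AND sum ≥ 13.

Group B, Group A, Group A, Group A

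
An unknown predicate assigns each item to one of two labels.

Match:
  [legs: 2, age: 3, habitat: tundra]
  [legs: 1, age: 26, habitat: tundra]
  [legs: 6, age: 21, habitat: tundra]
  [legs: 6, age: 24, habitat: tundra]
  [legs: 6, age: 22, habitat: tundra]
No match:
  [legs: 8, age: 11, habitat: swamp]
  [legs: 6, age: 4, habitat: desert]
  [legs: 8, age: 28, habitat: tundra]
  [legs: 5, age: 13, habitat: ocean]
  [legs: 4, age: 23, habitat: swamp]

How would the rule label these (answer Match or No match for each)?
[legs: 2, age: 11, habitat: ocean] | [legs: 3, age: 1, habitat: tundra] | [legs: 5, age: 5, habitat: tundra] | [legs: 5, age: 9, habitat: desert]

No match, Match, Match, No match

Rule: habitat is tundra AND age ≤ 26. This holds for each 'Match' example and fails for each 'No match' one.
[legs: 2, age: 11, habitat: ocean] → habitat is ocean, age = 11 → No match. [legs: 3, age: 1, habitat: tundra] → habitat is tundra, age = 1 → Match. [legs: 5, age: 5, habitat: tundra] → habitat is tundra, age = 5 → Match. [legs: 5, age: 9, habitat: desert] → habitat is desert, age = 9 → No match.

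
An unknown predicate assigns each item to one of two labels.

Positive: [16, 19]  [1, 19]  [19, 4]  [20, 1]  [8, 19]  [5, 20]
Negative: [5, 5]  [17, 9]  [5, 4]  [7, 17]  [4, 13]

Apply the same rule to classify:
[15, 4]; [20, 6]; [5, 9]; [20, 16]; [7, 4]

The classifier is using: max ≥ 19.
[15, 4] — max 15, hence Negative. [20, 6] — max 20, hence Positive. [5, 9] — max 9, hence Negative. [20, 16] — max 20, hence Positive. [7, 4] — max 7, hence Negative.

Negative, Positive, Negative, Positive, Negative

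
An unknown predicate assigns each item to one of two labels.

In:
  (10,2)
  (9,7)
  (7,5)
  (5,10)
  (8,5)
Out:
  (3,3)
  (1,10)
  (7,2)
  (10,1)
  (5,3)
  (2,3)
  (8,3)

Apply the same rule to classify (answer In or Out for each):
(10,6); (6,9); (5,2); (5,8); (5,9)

In, In, Out, In, In

The rule appears to be: sum ≥ 12.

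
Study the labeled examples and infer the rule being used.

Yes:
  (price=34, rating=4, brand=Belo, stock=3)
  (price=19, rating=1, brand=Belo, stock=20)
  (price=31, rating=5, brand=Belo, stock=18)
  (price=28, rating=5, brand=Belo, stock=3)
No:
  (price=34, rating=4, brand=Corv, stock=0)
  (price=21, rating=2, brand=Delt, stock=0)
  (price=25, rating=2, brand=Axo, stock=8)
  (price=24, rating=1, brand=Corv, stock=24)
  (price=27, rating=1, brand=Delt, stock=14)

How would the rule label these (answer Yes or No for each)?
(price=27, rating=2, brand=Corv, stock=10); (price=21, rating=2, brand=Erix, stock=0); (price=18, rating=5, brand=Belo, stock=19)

Comparing the two groups points to one rule — brand is Belo.
(price=27, rating=2, brand=Corv, stock=10): brand is Corv, doesn't match → No. (price=21, rating=2, brand=Erix, stock=0): brand is Erix, doesn't match → No. (price=18, rating=5, brand=Belo, stock=19): brand is Belo, satisfies this → Yes.

No, No, Yes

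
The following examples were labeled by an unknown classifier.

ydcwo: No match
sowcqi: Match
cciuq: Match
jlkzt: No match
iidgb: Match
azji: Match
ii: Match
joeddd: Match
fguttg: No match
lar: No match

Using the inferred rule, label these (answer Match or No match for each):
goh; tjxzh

Every 'Match' example satisfies: has ≥ 2 vowels. None of the 'No match' examples do.
No match: goh, since 1 vowel. No match: tjxzh, since 0 vowels.

No match, No match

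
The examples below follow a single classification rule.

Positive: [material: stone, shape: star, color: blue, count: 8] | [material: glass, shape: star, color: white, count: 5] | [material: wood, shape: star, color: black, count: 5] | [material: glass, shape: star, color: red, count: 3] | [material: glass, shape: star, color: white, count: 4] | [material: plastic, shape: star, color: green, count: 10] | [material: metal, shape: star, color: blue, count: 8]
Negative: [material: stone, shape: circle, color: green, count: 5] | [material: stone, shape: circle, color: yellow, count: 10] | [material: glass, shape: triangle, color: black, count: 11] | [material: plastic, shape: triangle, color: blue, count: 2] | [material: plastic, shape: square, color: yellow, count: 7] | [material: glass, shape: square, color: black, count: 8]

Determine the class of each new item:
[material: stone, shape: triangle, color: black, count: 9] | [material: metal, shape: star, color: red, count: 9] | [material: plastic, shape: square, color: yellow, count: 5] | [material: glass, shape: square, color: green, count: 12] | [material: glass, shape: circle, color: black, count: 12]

Negative, Positive, Negative, Negative, Negative

The pattern is that an item is 'Positive' exactly when: shape is star.
[material: stone, shape: triangle, color: black, count: 9]: Negative (shape is triangle).
[material: metal, shape: star, color: red, count: 9]: Positive (shape is star).
[material: plastic, shape: square, color: yellow, count: 5]: Negative (shape is square).
[material: glass, shape: square, color: green, count: 12]: Negative (shape is square).
[material: glass, shape: circle, color: black, count: 12]: Negative (shape is circle).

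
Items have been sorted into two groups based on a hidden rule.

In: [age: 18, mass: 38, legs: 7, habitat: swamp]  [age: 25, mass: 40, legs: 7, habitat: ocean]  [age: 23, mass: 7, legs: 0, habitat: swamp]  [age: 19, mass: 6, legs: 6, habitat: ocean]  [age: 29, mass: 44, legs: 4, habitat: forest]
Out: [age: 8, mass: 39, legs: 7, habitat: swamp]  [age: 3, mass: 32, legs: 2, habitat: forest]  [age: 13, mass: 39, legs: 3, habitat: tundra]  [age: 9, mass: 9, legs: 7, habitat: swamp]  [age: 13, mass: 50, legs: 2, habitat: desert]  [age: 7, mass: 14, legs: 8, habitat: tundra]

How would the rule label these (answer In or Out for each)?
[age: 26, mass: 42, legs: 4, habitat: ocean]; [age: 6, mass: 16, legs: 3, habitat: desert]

In, Out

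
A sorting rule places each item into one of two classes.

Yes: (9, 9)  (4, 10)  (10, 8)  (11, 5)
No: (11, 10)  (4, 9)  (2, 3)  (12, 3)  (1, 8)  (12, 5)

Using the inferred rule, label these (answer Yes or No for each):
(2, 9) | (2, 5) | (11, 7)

The classifier is using: sum is even.
(2, 9): 2+9 = 11 — does not satisfy this, so No. (2, 5): 2+5 = 7 — does not satisfy this, so No. (11, 7): 11+7 = 18 — matches, so Yes.

No, No, Yes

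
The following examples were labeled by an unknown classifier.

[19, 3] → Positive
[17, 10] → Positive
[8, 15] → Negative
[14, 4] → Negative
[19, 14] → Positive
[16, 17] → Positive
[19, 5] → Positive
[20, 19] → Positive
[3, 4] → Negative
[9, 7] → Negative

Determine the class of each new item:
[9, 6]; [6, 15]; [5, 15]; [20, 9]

Negative, Negative, Negative, Positive

The distinguishing property — first ≥ 15 — holds for all the 'Positive' cases and none of the 'Negative' cases.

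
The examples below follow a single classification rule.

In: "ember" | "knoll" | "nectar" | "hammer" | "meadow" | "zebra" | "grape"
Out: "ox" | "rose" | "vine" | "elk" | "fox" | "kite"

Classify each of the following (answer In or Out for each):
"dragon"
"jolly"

In, In

The pattern is that an item is 'In' exactly when: length ≥ 5.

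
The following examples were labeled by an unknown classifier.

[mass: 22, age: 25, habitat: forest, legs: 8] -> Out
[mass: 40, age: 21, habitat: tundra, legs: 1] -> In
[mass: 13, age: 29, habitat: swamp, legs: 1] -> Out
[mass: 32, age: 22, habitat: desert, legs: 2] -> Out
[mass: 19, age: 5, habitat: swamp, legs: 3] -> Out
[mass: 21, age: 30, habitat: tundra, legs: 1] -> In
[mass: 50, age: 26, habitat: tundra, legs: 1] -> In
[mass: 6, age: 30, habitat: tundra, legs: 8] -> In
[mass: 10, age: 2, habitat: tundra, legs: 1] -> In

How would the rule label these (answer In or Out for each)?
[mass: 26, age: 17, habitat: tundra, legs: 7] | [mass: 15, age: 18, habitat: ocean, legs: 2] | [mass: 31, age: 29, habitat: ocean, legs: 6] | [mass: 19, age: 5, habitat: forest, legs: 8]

In, Out, Out, Out

'In' ⟺ habitat is tundra.
[mass: 26, age: 17, habitat: tundra, legs: 7]: In (habitat is tundra). [mass: 15, age: 18, habitat: ocean, legs: 2]: Out (habitat is ocean). [mass: 31, age: 29, habitat: ocean, legs: 6]: Out (habitat is ocean). [mass: 19, age: 5, habitat: forest, legs: 8]: Out (habitat is forest).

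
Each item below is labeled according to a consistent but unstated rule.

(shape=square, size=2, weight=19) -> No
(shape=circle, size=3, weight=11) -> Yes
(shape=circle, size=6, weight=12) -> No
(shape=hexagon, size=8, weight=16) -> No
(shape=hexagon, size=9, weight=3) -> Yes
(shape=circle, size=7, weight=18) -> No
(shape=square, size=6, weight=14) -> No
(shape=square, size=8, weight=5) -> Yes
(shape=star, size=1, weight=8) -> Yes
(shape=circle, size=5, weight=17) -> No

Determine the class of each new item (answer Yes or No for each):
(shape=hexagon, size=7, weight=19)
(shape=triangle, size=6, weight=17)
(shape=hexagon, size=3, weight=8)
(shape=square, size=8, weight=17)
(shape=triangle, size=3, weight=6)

No, No, Yes, No, Yes

The rule appears to be: weight ≤ 11.
(shape=hexagon, size=7, weight=19): No (weight = 19). (shape=triangle, size=6, weight=17): No (weight = 17). (shape=hexagon, size=3, weight=8): Yes (weight = 8). (shape=square, size=8, weight=17): No (weight = 17). (shape=triangle, size=3, weight=6): Yes (weight = 6).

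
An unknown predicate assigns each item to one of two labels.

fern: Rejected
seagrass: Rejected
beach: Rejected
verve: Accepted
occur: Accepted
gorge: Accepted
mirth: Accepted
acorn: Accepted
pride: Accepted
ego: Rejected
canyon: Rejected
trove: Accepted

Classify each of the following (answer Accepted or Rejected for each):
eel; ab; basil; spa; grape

Rejected, Rejected, Rejected, Rejected, Accepted

A rule that fits every label: odd length AND contains 'r' — true of each 'Accepted' example, false of each 'Rejected' one.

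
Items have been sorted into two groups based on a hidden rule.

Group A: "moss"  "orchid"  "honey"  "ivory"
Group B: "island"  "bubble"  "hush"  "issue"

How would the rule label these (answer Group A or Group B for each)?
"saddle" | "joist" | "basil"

The pattern is that an item is 'Group A' exactly when: contains 'o'.
"saddle": no 'o' — doesn't match, so Group B. "joist": has 'o' — checks out, so Group A. "basil": no 'o' — doesn't match, so Group B.

Group B, Group A, Group B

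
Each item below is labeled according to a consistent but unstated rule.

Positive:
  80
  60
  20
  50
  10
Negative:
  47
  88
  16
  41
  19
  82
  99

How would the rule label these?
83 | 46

Negative, Negative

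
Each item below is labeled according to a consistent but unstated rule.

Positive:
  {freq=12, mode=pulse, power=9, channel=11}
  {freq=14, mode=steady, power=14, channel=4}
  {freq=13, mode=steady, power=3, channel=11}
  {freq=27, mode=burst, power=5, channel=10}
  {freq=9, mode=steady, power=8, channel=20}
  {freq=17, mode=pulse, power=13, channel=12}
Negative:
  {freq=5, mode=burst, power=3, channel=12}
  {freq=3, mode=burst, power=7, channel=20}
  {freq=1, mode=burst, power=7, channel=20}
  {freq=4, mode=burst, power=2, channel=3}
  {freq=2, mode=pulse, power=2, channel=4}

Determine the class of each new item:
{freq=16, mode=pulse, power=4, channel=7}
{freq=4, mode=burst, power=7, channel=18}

Positive, Negative

The classifier is using: freq ≥ 9.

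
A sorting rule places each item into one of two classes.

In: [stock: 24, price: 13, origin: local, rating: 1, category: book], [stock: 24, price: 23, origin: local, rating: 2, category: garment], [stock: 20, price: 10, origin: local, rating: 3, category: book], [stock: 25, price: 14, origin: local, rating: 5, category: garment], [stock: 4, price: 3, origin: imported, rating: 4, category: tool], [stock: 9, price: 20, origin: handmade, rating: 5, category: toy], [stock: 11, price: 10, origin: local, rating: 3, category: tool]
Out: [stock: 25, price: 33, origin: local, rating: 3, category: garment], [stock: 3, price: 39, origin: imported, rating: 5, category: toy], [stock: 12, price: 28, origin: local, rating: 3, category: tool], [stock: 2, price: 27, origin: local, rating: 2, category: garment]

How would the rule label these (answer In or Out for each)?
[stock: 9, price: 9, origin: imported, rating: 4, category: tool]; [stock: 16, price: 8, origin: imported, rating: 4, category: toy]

In, In

'In' ⟺ price ≤ 23.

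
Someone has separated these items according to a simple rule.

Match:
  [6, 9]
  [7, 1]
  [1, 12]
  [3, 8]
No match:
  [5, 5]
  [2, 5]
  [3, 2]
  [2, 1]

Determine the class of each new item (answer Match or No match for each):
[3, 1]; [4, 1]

No match, No match

A rule that fits every label: max ≥ 6 — true of each 'Match' example, false of each 'No match' one.
No match: [3, 1], since max 3.
No match: [4, 1], since max 4.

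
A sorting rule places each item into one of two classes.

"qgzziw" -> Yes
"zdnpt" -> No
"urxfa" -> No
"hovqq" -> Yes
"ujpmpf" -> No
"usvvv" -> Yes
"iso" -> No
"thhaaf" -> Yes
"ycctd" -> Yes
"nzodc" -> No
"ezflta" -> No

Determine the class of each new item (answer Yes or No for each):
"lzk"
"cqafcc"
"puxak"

No, Yes, No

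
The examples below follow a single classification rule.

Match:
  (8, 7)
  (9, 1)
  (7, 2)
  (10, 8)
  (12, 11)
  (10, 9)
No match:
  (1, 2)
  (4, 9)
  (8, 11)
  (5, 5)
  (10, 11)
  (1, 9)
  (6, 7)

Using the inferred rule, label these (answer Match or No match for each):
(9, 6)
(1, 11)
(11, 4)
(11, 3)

All 'Match' examples share one property — first > second — and every 'No match' example lacks it.
(9, 6) — 9 > 6, hence Match. (1, 11) — 1 < 11, hence No match. (11, 4) — 11 > 4, hence Match. (11, 3) — 11 > 3, hence Match.

Match, No match, Match, Match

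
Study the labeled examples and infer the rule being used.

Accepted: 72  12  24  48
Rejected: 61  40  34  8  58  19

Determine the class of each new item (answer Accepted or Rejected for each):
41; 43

Rejected, Rejected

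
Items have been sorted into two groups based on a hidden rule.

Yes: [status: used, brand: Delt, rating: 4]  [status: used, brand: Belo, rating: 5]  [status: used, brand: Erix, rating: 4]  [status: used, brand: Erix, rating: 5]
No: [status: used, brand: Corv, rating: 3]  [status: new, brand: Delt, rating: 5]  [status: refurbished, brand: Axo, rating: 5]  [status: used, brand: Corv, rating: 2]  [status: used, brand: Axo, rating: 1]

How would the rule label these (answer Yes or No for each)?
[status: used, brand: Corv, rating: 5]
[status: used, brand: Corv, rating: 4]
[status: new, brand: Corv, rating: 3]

Yes, Yes, No

The classifier is using: status is used AND rating ≥ 4.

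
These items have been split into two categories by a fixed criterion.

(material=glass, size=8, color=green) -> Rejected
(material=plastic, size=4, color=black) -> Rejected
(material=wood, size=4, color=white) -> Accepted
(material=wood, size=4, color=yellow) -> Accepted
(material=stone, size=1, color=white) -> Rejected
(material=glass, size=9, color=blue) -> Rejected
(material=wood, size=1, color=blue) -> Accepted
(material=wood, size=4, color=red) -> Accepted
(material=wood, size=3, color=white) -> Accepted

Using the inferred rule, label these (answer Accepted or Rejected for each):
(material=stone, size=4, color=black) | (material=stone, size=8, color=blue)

'Accepted' ⟺ material is wood.

Rejected, Rejected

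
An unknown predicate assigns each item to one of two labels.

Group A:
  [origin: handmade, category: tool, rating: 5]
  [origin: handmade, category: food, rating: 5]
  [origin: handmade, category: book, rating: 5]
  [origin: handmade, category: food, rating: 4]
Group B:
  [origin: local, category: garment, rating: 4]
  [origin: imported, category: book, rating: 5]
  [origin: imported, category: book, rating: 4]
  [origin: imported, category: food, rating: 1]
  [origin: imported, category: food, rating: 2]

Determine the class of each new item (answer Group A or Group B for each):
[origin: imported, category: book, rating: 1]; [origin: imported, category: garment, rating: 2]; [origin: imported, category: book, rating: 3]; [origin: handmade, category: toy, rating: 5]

The rule appears to be: origin is handmade.
[origin: imported, category: book, rating: 1] → origin is imported → Group B.
[origin: imported, category: garment, rating: 2] → origin is imported → Group B.
[origin: imported, category: book, rating: 3] → origin is imported → Group B.
[origin: handmade, category: toy, rating: 5] → origin is handmade → Group A.

Group B, Group B, Group B, Group A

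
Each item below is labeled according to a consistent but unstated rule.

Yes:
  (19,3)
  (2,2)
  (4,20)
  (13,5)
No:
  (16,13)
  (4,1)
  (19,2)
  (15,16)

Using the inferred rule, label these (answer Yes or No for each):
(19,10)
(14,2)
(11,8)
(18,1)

Checking candidate rules against both groups, what survives is: sum is even.

No, Yes, No, No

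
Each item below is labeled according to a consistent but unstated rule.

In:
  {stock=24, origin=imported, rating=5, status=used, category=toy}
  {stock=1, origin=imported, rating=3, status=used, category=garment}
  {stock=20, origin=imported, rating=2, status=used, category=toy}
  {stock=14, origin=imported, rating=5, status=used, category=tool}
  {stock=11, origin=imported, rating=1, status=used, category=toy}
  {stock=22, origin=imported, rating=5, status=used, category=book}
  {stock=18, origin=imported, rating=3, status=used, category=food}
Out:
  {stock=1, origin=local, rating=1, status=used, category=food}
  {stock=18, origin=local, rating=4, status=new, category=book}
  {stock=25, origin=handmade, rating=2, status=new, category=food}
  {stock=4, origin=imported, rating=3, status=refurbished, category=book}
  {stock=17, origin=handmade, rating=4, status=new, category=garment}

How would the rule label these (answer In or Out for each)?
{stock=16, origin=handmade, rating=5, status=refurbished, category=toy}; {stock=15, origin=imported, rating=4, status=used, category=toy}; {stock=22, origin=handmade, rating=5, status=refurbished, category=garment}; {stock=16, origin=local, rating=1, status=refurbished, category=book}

All 'In' examples share one property — origin is imported AND status is used — and every 'Out' example lacks it.

Out, In, Out, Out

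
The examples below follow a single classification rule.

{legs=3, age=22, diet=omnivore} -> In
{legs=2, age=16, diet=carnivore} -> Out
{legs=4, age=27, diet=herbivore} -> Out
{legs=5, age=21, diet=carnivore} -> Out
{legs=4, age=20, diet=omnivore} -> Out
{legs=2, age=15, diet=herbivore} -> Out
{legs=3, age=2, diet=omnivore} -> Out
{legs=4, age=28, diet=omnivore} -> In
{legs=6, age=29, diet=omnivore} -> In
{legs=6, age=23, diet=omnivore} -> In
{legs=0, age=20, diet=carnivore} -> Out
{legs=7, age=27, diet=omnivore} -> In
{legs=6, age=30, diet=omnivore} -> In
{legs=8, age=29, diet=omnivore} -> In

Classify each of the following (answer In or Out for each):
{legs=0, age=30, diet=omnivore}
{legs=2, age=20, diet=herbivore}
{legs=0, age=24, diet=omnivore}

In, Out, In

Rule: diet is omnivore AND age ≥ 21. This holds for each 'In' example and fails for each 'Out' one.
{legs=0, age=30, diet=omnivore}: In (diet is omnivore, age = 30). {legs=2, age=20, diet=herbivore}: Out (diet is herbivore, age = 20). {legs=0, age=24, diet=omnivore}: In (diet is omnivore, age = 24).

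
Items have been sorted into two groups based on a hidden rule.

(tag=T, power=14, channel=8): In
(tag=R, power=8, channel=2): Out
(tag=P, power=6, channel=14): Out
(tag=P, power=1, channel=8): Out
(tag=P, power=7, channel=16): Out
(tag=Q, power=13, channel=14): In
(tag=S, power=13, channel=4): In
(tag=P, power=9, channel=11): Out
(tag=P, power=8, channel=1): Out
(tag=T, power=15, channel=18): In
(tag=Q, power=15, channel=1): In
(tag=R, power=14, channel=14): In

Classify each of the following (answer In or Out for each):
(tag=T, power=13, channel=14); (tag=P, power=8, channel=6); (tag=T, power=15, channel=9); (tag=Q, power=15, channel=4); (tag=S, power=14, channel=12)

One predicate separates the groups cleanly: power ≥ 13.
(tag=T, power=13, channel=14) — power = 13, hence In.
(tag=P, power=8, channel=6) — power = 8, hence Out.
(tag=T, power=15, channel=9) — power = 15, hence In.
(tag=Q, power=15, channel=4) — power = 15, hence In.
(tag=S, power=14, channel=12) — power = 14, hence In.

In, Out, In, In, In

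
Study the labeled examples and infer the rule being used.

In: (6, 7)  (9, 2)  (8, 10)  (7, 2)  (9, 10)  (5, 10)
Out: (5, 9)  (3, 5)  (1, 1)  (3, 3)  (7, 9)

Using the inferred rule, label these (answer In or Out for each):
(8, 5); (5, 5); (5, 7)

The simplest hypothesis consistent with all the labels is: product is even.
In: (8, 5), since 8·5 = 40.
Out: (5, 5), since 5·5 = 25.
Out: (5, 7), since 5·7 = 35.

In, Out, Out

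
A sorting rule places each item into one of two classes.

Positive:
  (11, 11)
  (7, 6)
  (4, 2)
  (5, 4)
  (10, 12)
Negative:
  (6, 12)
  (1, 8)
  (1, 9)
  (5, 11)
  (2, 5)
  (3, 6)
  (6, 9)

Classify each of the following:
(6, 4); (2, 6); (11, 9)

Positive, Negative, Positive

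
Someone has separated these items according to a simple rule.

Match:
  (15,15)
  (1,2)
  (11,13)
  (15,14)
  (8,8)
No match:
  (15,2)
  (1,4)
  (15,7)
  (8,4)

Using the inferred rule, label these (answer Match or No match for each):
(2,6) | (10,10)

No match, Match

Rule: |first − second| ≤ 2. This holds for each 'Match' example and fails for each 'No match' one.
(2,6) — |2−6| = 4, hence No match.
(10,10) — |10−10| = 0, hence Match.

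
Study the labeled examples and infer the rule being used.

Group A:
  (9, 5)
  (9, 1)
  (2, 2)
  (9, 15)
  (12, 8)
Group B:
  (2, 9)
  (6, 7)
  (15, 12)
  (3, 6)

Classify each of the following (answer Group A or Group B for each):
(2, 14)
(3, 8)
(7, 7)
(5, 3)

Looking at the examples, the only property every 'Group A' case has and every 'Group B' case lacks is: sum is even.
(2, 14): 2+14 = 16, checks out → Group A.
(3, 8): 3+8 = 11, fails the rule → Group B.
(7, 7): 7+7 = 14, checks out → Group A.
(5, 3): 5+3 = 8, checks out → Group A.

Group A, Group B, Group A, Group A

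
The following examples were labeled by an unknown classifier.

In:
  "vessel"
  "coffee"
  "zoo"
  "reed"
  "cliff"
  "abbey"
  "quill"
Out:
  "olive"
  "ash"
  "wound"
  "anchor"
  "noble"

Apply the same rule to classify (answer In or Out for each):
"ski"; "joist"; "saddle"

Out, Out, In

The rule appears to be: has a double letter.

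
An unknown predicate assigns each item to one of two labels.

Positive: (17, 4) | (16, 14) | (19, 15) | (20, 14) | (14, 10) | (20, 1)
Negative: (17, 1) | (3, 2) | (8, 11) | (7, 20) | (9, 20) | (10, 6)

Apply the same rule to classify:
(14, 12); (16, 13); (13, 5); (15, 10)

Positive, Positive, Negative, Positive

Rule: first > second AND sum ≥ 19. This holds for each 'Positive' example and fails for each 'Negative' one.
(14, 12) → 14 > 12, 14+12 = 26 → Positive. (16, 13) → 16 > 13, 16+13 = 29 → Positive. (13, 5) → 13 > 5, 13+5 = 18 → Negative. (15, 10) → 15 > 10, 15+10 = 25 → Positive.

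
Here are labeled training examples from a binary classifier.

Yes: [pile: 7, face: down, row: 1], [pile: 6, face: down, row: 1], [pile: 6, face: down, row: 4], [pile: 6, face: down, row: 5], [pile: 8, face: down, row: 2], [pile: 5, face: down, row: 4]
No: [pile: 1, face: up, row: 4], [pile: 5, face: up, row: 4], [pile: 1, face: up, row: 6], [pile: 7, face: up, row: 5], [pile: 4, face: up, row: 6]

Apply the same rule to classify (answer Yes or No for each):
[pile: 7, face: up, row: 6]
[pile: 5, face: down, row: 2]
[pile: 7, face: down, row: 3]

Every 'Yes' example satisfies: face is down. None of the 'No' examples do.
[pile: 7, face: up, row: 6]: face is up — does not pass, so No. [pile: 5, face: down, row: 2]: face is down — satisfies this, so Yes. [pile: 7, face: down, row: 3]: face is down — satisfies this, so Yes.

No, Yes, Yes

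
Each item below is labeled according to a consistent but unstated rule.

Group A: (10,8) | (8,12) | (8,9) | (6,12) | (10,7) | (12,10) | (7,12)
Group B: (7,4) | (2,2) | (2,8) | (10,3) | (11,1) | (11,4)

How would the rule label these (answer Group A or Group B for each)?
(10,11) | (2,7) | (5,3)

Every 'Group A' example satisfies: sum ≥ 17. None of the 'Group B' examples do.
(10,11) → 10+11 = 21 → Group A.
(2,7) → 2+7 = 9 → Group B.
(5,3) → 5+3 = 8 → Group B.

Group A, Group B, Group B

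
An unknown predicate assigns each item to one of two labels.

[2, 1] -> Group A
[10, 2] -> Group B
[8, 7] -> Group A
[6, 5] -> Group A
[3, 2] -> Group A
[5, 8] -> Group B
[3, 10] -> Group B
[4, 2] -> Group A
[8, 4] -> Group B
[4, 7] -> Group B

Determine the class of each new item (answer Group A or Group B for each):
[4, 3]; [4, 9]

One predicate separates the groups cleanly: |first − second| ≤ 2.
[4, 3] → |4−3| = 1 → Group A. [4, 9] → |4−9| = 5 → Group B.

Group A, Group B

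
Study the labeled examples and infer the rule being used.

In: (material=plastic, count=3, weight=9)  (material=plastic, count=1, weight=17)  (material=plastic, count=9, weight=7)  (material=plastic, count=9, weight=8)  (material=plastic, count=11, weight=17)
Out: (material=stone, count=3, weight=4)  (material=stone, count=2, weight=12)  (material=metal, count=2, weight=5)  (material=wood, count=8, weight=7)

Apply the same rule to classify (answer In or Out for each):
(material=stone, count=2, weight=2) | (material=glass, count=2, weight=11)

Comparing the two groups points to one rule — material is plastic.
(material=stone, count=2, weight=2): material is stone, does not fit → Out. (material=glass, count=2, weight=11): material is glass, does not fit → Out.

Out, Out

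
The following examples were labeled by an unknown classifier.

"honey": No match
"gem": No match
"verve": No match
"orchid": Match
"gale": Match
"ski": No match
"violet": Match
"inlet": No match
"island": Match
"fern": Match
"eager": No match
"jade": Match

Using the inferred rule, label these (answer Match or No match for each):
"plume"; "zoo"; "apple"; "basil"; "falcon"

No match, No match, No match, No match, Match

The distinguishing property — even length — holds for all the 'Match' cases and none of the 'No match' cases.
"plume": No match (length 5). "zoo": No match (length 3). "apple": No match (length 5). "basil": No match (length 5). "falcon": Match (length 6).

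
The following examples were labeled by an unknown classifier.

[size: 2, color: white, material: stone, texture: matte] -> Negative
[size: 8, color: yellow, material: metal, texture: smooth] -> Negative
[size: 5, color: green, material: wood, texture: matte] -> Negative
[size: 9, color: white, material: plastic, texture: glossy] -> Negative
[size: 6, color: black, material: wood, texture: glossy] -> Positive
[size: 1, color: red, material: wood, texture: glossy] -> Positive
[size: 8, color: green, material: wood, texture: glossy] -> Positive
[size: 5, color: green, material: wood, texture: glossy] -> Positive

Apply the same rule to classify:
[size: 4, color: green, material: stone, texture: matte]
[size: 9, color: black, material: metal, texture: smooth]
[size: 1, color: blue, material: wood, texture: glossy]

Negative, Negative, Positive

The pattern is that an item is 'Positive' exactly when: texture is glossy AND material is wood.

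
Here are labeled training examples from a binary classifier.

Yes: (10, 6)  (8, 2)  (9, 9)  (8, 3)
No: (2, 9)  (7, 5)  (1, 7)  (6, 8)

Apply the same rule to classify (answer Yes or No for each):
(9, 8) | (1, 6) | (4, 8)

The classifier is using: first ≥ 8.
(9, 8) — first 9, hence Yes.
(1, 6) — first 1, hence No.
(4, 8) — first 4, hence No.

Yes, No, No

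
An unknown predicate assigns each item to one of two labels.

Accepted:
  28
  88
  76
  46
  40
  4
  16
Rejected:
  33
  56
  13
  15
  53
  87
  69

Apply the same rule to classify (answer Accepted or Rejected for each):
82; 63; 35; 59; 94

Rule: ≡ 4 (mod 6). This holds for each 'Accepted' example and fails for each 'Rejected' one.

Accepted, Rejected, Rejected, Rejected, Accepted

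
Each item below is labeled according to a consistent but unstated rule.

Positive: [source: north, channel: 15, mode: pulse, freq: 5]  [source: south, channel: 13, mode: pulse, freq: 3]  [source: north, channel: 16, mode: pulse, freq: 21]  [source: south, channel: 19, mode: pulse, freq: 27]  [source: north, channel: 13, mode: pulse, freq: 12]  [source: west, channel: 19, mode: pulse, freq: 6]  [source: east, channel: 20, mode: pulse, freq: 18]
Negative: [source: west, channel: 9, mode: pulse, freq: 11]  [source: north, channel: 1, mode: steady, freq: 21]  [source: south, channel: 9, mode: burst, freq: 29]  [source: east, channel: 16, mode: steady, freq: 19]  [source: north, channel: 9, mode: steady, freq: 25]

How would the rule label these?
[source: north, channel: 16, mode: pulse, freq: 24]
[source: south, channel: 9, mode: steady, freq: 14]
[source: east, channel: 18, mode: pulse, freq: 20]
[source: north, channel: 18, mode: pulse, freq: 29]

Positive, Negative, Positive, Positive

Every 'Positive' example satisfies: mode is pulse AND channel ≥ 13. None of the 'Negative' examples do.
[source: north, channel: 16, mode: pulse, freq: 24]: mode is pulse, channel = 16, fits → Positive.
[source: south, channel: 9, mode: steady, freq: 14]: mode is steady, channel = 9, fails this test → Negative.
[source: east, channel: 18, mode: pulse, freq: 20]: mode is pulse, channel = 18, fits → Positive.
[source: north, channel: 18, mode: pulse, freq: 29]: mode is pulse, channel = 18, fits → Positive.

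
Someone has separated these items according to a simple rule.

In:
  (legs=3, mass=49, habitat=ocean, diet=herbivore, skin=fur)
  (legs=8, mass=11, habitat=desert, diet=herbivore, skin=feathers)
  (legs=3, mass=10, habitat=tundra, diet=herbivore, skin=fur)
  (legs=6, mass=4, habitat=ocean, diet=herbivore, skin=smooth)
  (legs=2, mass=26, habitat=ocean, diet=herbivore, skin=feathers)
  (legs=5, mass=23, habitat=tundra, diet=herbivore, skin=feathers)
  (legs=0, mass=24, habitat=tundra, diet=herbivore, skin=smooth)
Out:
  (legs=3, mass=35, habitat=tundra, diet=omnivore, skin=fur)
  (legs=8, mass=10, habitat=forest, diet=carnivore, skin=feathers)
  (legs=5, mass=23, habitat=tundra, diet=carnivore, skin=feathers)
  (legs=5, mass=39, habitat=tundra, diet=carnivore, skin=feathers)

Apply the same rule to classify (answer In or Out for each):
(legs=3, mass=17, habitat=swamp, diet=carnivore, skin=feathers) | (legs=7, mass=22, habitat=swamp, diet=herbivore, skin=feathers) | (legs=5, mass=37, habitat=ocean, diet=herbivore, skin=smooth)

Out, In, In

The classifier is using: diet is herbivore.
(legs=3, mass=17, habitat=swamp, diet=carnivore, skin=feathers): Out (diet is carnivore). (legs=7, mass=22, habitat=swamp, diet=herbivore, skin=feathers): In (diet is herbivore). (legs=5, mass=37, habitat=ocean, diet=herbivore, skin=smooth): In (diet is herbivore).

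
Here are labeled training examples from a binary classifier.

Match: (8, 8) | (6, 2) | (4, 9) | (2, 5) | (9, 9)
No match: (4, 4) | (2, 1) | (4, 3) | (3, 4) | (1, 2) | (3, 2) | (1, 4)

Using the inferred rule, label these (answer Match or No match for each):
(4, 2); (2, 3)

One predicate separates the groups cleanly: max ≥ 5.
(4, 2): max 4 — doesn't qualify, so No match.
(2, 3): max 3 — doesn't qualify, so No match.

No match, No match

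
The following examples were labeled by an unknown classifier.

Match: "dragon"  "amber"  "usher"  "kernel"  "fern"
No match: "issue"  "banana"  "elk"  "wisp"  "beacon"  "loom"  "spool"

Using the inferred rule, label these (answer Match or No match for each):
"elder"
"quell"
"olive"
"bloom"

Match, No match, No match, No match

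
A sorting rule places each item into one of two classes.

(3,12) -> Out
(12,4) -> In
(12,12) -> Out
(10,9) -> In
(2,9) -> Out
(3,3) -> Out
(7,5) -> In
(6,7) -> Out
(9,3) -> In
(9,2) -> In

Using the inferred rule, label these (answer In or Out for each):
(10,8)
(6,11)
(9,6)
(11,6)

The rule appears to be: first > second.

In, Out, In, In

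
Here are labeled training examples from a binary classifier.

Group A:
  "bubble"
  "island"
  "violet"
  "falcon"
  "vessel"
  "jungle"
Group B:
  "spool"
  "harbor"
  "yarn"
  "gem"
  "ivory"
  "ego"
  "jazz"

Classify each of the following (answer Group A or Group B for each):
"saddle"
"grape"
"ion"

Group A, Group B, Group B

All 'Group A' examples share one property — even length AND contains 'l' — and every 'Group B' example lacks it.
Group A: "saddle", since length 6, has 'l'. Group B: "grape", since length 5, no 'l'. Group B: "ion", since length 3, no 'l'.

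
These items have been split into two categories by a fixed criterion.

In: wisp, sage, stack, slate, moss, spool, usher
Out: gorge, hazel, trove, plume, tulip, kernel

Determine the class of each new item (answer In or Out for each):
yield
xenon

Out, Out

'In' ⟺ contains 's'.
Out: yield, since no 's'. Out: xenon, since no 's'.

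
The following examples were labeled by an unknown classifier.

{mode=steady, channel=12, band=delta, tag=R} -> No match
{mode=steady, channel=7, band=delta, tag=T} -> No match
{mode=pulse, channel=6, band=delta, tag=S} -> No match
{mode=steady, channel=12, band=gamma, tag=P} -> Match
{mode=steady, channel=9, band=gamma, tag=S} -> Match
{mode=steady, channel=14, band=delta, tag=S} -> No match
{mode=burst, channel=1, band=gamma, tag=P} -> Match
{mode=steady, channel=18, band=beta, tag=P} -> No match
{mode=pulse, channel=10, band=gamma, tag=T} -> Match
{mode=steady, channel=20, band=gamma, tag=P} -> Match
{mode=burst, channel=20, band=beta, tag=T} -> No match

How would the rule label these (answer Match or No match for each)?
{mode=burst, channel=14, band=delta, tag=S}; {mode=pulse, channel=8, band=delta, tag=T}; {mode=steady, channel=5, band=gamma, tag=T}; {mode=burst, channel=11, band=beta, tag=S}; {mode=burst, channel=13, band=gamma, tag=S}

No match, No match, Match, No match, Match

All 'Match' examples share one property — band is gamma — and every 'No match' example lacks it.
{mode=burst, channel=14, band=delta, tag=S} → band is delta → No match.
{mode=pulse, channel=8, band=delta, tag=T} → band is delta → No match.
{mode=steady, channel=5, band=gamma, tag=T} → band is gamma → Match.
{mode=burst, channel=11, band=beta, tag=S} → band is beta → No match.
{mode=burst, channel=13, band=gamma, tag=S} → band is gamma → Match.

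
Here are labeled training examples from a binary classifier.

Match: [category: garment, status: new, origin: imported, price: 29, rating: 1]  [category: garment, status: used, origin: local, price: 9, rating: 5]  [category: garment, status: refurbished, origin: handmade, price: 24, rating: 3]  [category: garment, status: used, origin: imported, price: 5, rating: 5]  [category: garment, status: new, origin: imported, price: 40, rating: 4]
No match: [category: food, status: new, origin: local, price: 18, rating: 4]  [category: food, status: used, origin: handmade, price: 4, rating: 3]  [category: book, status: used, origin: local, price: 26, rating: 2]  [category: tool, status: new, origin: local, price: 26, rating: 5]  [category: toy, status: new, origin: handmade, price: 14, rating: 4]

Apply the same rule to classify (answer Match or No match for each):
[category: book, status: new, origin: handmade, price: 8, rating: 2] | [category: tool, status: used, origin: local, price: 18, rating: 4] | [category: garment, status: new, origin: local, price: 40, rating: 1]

No match, No match, Match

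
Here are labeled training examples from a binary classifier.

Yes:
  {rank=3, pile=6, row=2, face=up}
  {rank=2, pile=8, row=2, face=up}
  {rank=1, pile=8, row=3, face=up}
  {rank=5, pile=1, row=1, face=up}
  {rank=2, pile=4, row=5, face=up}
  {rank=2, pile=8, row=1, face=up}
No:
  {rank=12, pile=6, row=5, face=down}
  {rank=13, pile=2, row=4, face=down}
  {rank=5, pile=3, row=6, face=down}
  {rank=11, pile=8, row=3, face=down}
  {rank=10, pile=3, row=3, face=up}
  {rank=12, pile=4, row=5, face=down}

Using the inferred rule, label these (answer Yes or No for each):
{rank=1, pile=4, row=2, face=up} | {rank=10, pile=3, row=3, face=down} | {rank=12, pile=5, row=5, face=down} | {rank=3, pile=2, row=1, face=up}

The rule appears to be: face is up AND rank ≤ 5.
{rank=1, pile=4, row=2, face=up}: face is up, rank = 1, passes → Yes. {rank=10, pile=3, row=3, face=down}: face is down, rank = 10, doesn't match → No. {rank=12, pile=5, row=5, face=down}: face is down, rank = 12, doesn't match → No. {rank=3, pile=2, row=1, face=up}: face is up, rank = 3, passes → Yes.

Yes, No, No, Yes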